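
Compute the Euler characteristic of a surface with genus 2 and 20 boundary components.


chi = 2 - 2g - b
= 2 - 2*2 - 20
= 2 - 4 - 20 = -22

-22


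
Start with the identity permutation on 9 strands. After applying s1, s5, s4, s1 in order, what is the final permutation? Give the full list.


Starting with identity [1, 2, 3, 4, 5, 6, 7, 8, 9].
Apply generators in sequence:
  After s1: [2, 1, 3, 4, 5, 6, 7, 8, 9]
  After s5: [2, 1, 3, 4, 6, 5, 7, 8, 9]
  After s4: [2, 1, 3, 6, 4, 5, 7, 8, 9]
  After s1: [1, 2, 3, 6, 4, 5, 7, 8, 9]
Final permutation: [1, 2, 3, 6, 4, 5, 7, 8, 9]

[1, 2, 3, 6, 4, 5, 7, 8, 9]


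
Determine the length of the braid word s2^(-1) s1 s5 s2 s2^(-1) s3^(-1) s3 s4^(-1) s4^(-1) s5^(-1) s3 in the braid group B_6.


The word length counts the number of generators (including inverses).
Listing each generator: s2^(-1), s1, s5, s2, s2^(-1), s3^(-1), s3, s4^(-1), s4^(-1), s5^(-1), s3
There are 11 generators in this braid word.

11


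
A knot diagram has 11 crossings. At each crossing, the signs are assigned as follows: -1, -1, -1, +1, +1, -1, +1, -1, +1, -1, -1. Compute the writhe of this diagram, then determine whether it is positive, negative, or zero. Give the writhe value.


Step 1: Count positive crossings (+1).
Positive crossings: 4
Step 2: Count negative crossings (-1).
Negative crossings: 7
Step 3: Writhe = (positive) - (negative)
w = 4 - 7 = -3
Step 4: |w| = 3, and w is negative

-3


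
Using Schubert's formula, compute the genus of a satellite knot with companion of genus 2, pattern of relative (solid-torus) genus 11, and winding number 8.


Schubert: g(satellite) = g_rel(pattern) + |winding| * g(companion),
where g_rel(pattern) is the genus of the pattern relative to the solid torus.
= 11 + 8 * 2
= 11 + 16 = 27

27


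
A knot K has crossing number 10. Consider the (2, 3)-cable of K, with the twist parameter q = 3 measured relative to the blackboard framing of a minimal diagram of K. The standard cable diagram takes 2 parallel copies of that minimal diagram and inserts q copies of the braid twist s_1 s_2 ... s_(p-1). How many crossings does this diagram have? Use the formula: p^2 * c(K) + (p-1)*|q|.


Step 1: Each of the c(K) crossings of the companion diagram becomes p*p = p^2 crossings among the p parallel strands, and each of the |q| twists s_1 s_2 ... s_(p-1) adds (p-1) crossings.
  Crossings = p^2 * c(K) + (p-1)*|q|
Step 2: = 2^2 * 10 + (2-1)*3
Step 3: = 4*10 + 1*3
Step 4: = 40 + 3 = 43

43


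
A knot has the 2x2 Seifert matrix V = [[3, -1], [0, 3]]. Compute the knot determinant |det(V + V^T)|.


Step 1: Form V + V^T where V = [[3, -1], [0, 3]]
  V^T = [[3, 0], [-1, 3]]
  V + V^T = [[6, -1], [-1, 6]]
Step 2: det(V + V^T) = 6*6 - (-1)*(-1)
  = 36 - 1 = 35
Step 3: Knot determinant = |det(V + V^T)| = |35| = 35

35


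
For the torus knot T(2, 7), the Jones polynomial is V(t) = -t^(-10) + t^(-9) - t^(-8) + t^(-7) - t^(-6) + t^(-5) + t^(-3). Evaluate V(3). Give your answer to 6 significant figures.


Substituting t = 3 into V(t) = -t^(-10) + t^(-9) - t^(-8) + t^(-7) - t^(-6) + t^(-5) + t^(-3):
  (-)t^(-10) = -1.69351e-05
  (+)t^(-9) = 5.08053e-05
  (-)t^(-8) = -0.000152416
  (+)t^(-7) = 0.000457247
  (-)t^(-6) = -0.00137174
  (+)t^(-5) = 0.00411523
  (+)t^(-3) = 0.037037
Sum = (-1.69351e-05) + (5.08053e-05) + (-0.000152416) + (0.000457247) + (-0.00137174) + (0.00411523) + (0.037037)
= 0.04011922302
Rounded to 6 significant figures: 0.0401192

0.0401192


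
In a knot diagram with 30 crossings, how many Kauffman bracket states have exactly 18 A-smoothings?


We choose which 18 of 30 crossings get A-smoothings.
C(30, 18) = 30! / (18! * 12!)
= 86493225

86493225


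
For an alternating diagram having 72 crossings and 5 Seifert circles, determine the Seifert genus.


For alternating knots, g = (c - s + 1)/2.
= (72 - 5 + 1)/2
= 68/2 = 34

34


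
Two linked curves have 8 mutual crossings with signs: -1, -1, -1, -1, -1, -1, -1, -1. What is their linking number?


Step 1: Count positive crossings: 0
Step 2: Count negative crossings: 8
Step 3: Sum of signs = 0 - 8 = -8
Step 4: Linking number = sum/2 = -8/2 = -4

-4


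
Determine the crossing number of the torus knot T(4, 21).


For a torus knot T(p, q) with gcd(p,q)=1,
the crossing number is min(p*(q-1), q*(p-1)).
p*(q-1) = 4*20 = 80
q*(p-1) = 21*3 = 63
min(80, 63) = 63

63


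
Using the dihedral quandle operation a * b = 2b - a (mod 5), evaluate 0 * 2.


0 * 2 = 2*2 - 0 mod 5
= 4 - 0 mod 5
= 4 mod 5 = 4

4


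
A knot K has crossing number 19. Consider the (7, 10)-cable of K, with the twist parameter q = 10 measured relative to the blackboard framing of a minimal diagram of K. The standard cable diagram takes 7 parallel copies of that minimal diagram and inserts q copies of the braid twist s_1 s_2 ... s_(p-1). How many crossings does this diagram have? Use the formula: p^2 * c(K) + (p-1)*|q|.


Step 1: Each of the c(K) crossings of the companion diagram becomes p*p = p^2 crossings among the p parallel strands, and each of the |q| twists s_1 s_2 ... s_(p-1) adds (p-1) crossings.
  Crossings = p^2 * c(K) + (p-1)*|q|
Step 2: = 7^2 * 19 + (7-1)*10
Step 3: = 49*19 + 6*10
Step 4: = 931 + 60 = 991

991


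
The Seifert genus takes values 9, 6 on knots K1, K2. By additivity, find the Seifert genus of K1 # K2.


The Seifert genus is additive under connected sum.
Seifert genus(K1 # K2) = (9) + (6)
= 15

15


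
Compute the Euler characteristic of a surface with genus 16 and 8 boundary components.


chi = 2 - 2g - b
= 2 - 2*16 - 8
= 2 - 32 - 8 = -38

-38


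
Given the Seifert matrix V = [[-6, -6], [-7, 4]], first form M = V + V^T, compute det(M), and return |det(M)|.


Step 1: Form V + V^T where V = [[-6, -6], [-7, 4]]
  V^T = [[-6, -7], [-6, 4]]
  V + V^T = [[-12, -13], [-13, 8]]
Step 2: det(V + V^T) = (-12)*8 - (-13)*(-13)
  = -96 - 169 = -265
Step 3: Knot determinant = |det(V + V^T)| = |-265| = 265

265


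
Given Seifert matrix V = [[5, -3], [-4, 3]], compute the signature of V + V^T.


Step 1: V + V^T = [[10, -7], [-7, 6]]
Step 2: trace = 16, det = 11
Step 3: Discriminant = 16^2 - 4*11 = 212
Step 4: Eigenvalues: 15.2801, 0.71989
Step 5: Signature = (# positive eigenvalues) - (# negative eigenvalues) = 2

2


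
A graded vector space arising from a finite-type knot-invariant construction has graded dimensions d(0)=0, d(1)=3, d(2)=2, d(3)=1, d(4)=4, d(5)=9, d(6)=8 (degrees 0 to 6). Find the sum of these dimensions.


Total dimension = d(0) + d(1) + ... + d(6)
= 0 + 3 + 2 + 1 + 4 + 9 + 8
= 27

27


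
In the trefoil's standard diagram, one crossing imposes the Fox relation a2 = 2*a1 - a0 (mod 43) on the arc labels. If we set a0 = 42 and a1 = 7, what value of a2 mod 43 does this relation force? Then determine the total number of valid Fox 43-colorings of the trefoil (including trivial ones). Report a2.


Step 1: Apply the given crossing relation 2*a1 - a0 - a2 = 0 (mod 43).
  a2 = 2*a1 - a0 mod 43
  a2 = 2*7 - 42 mod 43
  a2 = 14 - 42 mod 43
  a2 = -28 mod 43 = 15
Step 2: The trefoil has determinant 3.
  Number of Fox p-colorings (p prime) is p^2 if p = 3, else p.
  Since 43 does not divide 3, only trivial (constant) colorings exist.
  (So the trial a0 = 42, a1 = 7 with a0 != a1 does NOT extend to a valid coloring of the whole trefoil: the other two crossing relations require 3*(a1 - a0) = 0 (mod 43), which fails.)
  Total colorings = 43
Step 3: a2 = 15, total Fox 43-colorings = 43

15


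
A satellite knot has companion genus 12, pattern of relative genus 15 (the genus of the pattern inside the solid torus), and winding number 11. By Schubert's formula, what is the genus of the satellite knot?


Schubert: g(satellite) = g_rel(pattern) + |winding| * g(companion),
where g_rel(pattern) is the genus of the pattern relative to the solid torus.
= 15 + 11 * 12
= 15 + 132 = 147

147


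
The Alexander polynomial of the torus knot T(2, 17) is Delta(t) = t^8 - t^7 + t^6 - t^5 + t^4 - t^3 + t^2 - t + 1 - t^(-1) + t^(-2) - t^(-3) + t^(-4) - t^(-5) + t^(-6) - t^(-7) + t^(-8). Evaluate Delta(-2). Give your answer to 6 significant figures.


Substituting t = -2 into Delta(t) = t^8 - t^7 + t^6 - t^5 + t^4 - t^3 + t^2 - t + 1 - t^(-1) + t^(-2) - t^(-3) + t^(-4) - t^(-5) + t^(-6) - t^(-7) + t^(-8):
Term values: (256) + (128) + (64) + (32) + (16) + (8) + (4) + (2) + (1) + (0.5) + (0.25) + (0.125) + (0.0625) + (0.03125) + (0.015625) + (0.0078125) + (0.00390625)
Sum = 511.9960938
Rounded to 6 significant figures: 511.996

511.996


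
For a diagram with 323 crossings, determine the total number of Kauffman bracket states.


Each crossing contributes 2 choices (A-smoothing or B-smoothing).
Total states = 2^323 = 17087896287367280659160173649356416916821636178853222159576332862577757806245124400183696695492608

17087896287367280659160173649356416916821636178853222159576332862577757806245124400183696695492608


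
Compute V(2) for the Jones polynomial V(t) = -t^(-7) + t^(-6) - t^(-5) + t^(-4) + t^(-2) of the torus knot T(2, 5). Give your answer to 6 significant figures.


Substituting t = 2 into V(t) = -t^(-7) + t^(-6) - t^(-5) + t^(-4) + t^(-2):
  (-)t^(-7) = -0.0078125
  (+)t^(-6) = 0.015625
  (-)t^(-5) = -0.03125
  (+)t^(-4) = 0.0625
  (+)t^(-2) = 0.25
Sum = (-0.0078125) + (0.015625) + (-0.03125) + (0.0625) + (0.25)
= 0.2890625
Rounded to 6 significant figures: 0.289062

0.289062


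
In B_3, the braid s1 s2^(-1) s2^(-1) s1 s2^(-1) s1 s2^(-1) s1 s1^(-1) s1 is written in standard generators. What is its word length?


The word length counts the number of generators (including inverses).
Listing each generator: s1, s2^(-1), s2^(-1), s1, s2^(-1), s1, s2^(-1), s1, s1^(-1), s1
There are 10 generators in this braid word.

10


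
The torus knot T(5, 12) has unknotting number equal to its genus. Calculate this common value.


For a torus knot T(p,q), both the unknotting number and genus equal (p-1)(q-1)/2.
= (5-1)(12-1)/2
= 4*11/2
= 44/2 = 22

22


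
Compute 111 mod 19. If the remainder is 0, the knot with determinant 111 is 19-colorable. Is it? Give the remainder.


Step 1: A knot is p-colorable if and only if p divides its determinant.
Step 2: Compute 111 mod 19.
111 = 5 * 19 + 16
Step 3: 111 mod 19 = 16
Step 4: The knot is 19-colorable: no

16


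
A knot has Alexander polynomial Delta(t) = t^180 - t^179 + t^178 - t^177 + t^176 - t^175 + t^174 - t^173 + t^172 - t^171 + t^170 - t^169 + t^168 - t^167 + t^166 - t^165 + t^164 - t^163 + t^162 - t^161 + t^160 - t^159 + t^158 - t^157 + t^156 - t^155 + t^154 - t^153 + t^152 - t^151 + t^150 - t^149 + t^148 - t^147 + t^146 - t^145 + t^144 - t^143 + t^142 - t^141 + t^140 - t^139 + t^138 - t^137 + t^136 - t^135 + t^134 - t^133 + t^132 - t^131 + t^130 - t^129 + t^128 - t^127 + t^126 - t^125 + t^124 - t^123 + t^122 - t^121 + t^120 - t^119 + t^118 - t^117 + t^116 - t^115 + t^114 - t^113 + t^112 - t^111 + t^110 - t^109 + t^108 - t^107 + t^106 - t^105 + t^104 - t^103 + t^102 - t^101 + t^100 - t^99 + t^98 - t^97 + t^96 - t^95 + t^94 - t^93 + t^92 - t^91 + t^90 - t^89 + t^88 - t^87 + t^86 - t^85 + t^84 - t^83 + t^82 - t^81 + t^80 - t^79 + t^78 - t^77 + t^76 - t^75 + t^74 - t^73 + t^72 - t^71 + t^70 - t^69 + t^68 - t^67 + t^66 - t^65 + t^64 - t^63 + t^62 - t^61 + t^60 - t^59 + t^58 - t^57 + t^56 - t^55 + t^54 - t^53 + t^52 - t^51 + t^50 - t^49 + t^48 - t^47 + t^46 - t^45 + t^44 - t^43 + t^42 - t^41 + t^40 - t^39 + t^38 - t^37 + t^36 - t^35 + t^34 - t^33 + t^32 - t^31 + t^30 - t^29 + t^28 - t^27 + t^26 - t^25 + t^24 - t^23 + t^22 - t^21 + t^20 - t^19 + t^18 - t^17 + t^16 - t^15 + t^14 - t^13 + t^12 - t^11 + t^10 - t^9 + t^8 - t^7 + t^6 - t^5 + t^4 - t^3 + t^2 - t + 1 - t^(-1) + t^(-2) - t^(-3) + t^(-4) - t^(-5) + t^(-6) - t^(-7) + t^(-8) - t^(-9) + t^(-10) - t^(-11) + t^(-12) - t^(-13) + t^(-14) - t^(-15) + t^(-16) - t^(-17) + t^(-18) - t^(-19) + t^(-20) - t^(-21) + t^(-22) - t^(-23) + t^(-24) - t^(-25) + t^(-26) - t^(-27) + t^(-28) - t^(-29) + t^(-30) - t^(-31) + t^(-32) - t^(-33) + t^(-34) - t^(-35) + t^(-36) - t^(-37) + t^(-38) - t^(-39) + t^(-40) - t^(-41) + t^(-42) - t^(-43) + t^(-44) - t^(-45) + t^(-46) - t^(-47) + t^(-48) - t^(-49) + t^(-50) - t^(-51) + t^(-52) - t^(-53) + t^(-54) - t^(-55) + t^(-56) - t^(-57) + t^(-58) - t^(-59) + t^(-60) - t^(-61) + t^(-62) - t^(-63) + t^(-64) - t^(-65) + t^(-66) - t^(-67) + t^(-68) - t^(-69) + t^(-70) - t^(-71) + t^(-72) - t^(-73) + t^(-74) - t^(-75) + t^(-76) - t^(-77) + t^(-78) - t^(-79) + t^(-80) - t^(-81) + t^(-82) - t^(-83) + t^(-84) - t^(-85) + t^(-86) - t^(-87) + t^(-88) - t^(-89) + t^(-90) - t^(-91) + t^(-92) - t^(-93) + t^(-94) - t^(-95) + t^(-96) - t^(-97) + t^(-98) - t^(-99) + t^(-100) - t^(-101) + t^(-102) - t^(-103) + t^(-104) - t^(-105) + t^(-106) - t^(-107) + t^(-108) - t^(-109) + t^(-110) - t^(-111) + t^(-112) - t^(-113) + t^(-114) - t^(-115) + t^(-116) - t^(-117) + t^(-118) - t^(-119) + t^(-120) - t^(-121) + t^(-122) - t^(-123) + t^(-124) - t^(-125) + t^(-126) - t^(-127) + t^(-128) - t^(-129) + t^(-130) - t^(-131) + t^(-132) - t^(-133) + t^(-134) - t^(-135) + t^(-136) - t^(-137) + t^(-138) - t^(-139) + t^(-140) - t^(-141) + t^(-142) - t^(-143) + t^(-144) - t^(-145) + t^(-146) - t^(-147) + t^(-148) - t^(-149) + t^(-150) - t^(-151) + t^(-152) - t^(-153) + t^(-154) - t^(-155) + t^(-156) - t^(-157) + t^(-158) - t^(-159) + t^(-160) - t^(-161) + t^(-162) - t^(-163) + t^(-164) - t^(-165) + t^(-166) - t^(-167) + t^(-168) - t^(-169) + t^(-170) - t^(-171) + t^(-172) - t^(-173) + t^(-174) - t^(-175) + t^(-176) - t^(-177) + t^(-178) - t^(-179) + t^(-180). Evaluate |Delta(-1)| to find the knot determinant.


Step 1: The polynomial has 361 terms with alternating signs, exponents from 180 down to -180.
Step 2: Substitute t = -1. The i-th term has coefficient (-1)^i and exponent (m-i),
  so its value is (-1)^i * (-1)^(m-i) = (-1)^m = 1 for every i.
Step 3: All 361 terms equal 1, so Delta(-1) = 361 * (1) = 361
Step 4: |Delta(-1)| = 361

361


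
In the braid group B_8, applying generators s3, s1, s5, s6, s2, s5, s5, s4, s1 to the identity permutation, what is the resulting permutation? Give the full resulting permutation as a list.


Starting with identity [1, 2, 3, 4, 5, 6, 7, 8].
Apply generators in sequence:
  After s3: [1, 2, 4, 3, 5, 6, 7, 8]
  After s1: [2, 1, 4, 3, 5, 6, 7, 8]
  After s5: [2, 1, 4, 3, 6, 5, 7, 8]
  After s6: [2, 1, 4, 3, 6, 7, 5, 8]
  After s2: [2, 4, 1, 3, 6, 7, 5, 8]
  After s5: [2, 4, 1, 3, 7, 6, 5, 8]
  After s5: [2, 4, 1, 3, 6, 7, 5, 8]
  After s4: [2, 4, 1, 6, 3, 7, 5, 8]
  After s1: [4, 2, 1, 6, 3, 7, 5, 8]
Final permutation: [4, 2, 1, 6, 3, 7, 5, 8]

[4, 2, 1, 6, 3, 7, 5, 8]


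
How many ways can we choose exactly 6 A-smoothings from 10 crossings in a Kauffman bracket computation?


We choose which 6 of 10 crossings get A-smoothings.
C(10, 6) = 10! / (6! * 4!)
= 210

210


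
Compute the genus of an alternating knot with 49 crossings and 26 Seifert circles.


For alternating knots, g = (c - s + 1)/2.
= (49 - 26 + 1)/2
= 24/2 = 12

12


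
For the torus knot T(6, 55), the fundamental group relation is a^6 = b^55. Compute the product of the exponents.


The relation is a^6 = b^55.
Product of exponents = 6 * 55
= 330

330


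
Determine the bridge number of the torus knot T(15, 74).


The bridge number of T(p,q) is min(p,q).
min(15, 74) = 15

15


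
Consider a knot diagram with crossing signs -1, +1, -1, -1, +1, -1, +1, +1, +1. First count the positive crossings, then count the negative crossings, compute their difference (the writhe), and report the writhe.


Step 1: Count positive crossings (+1).
Positive crossings: 5
Step 2: Count negative crossings (-1).
Negative crossings: 4
Step 3: Writhe = (positive) - (negative)
w = 5 - 4 = 1
Step 4: |w| = 1, and w is positive

1


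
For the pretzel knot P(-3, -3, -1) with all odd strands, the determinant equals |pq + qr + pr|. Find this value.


Step 1: Compute pq + qr + pr.
pq = (-3)*(-3) = 9
qr = (-3)*(-1) = 3
pr = (-3)*(-1) = 3
pq + qr + pr = 9 + 3 + 3 = 15
Step 2: Take absolute value.
det(P(-3,-3,-1)) = |15| = 15

15


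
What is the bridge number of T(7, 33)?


The bridge number of T(p,q) is min(p,q).
min(7, 33) = 7

7


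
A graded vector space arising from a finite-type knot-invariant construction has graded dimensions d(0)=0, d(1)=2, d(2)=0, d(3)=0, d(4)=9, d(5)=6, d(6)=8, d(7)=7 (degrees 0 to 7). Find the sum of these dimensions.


Total dimension = d(0) + d(1) + ... + d(7)
= 0 + 2 + 0 + 0 + 9 + 6 + 8 + 7
= 32

32


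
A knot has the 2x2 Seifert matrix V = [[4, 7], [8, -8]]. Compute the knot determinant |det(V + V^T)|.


Step 1: Form V + V^T where V = [[4, 7], [8, -8]]
  V^T = [[4, 8], [7, -8]]
  V + V^T = [[8, 15], [15, -16]]
Step 2: det(V + V^T) = 8*(-16) - 15*15
  = -128 - 225 = -353
Step 3: Knot determinant = |det(V + V^T)| = |-353| = 353

353


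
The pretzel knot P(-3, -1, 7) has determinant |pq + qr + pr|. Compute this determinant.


Step 1: Compute pq + qr + pr.
pq = (-3)*(-1) = 3
qr = (-1)*7 = -7
pr = (-3)*7 = -21
pq + qr + pr = 3 + (-7) + (-21) = -25
Step 2: Take absolute value.
det(P(-3,-1,7)) = |-25| = 25

25


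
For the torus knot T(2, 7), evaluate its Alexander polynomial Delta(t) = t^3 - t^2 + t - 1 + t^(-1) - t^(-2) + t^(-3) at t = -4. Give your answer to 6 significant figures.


Substituting t = -4 into Delta(t) = t^3 - t^2 + t - 1 + t^(-1) - t^(-2) + t^(-3):
Term values: (-64) + (-16) + (-4) + (-1) + (-0.25) + (-0.0625) + (-0.015625)
Sum = -85.328125
Rounded to 6 significant figures: -85.3281

-85.3281


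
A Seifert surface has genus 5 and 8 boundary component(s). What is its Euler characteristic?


chi = 2 - 2g - b
= 2 - 2*5 - 8
= 2 - 10 - 8 = -16

-16


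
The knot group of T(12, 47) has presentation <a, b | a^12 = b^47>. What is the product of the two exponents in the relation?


The relation is a^12 = b^47.
Product of exponents = 12 * 47
= 564

564


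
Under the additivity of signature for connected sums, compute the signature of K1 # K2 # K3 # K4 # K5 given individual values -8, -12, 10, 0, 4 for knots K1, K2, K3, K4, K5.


The signature is additive under connected sum.
signature(K1 # K2 # K3 # K4 # K5) = (-8) + (-12) + (10) + (0) + (4)
= -6

-6


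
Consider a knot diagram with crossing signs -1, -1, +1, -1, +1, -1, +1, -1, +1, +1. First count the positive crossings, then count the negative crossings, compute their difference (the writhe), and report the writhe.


Step 1: Count positive crossings (+1).
Positive crossings: 5
Step 2: Count negative crossings (-1).
Negative crossings: 5
Step 3: Writhe = (positive) - (negative)
w = 5 - 5 = 0
Step 4: |w| = 0, and w is zero

0


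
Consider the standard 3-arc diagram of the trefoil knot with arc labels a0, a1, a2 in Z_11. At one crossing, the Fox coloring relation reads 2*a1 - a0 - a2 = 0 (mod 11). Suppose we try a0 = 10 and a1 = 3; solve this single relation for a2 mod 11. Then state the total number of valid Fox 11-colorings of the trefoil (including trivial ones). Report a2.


Step 1: Apply the given crossing relation 2*a1 - a0 - a2 = 0 (mod 11).
  a2 = 2*a1 - a0 mod 11
  a2 = 2*3 - 10 mod 11
  a2 = 6 - 10 mod 11
  a2 = -4 mod 11 = 7
Step 2: The trefoil has determinant 3.
  Number of Fox p-colorings (p prime) is p^2 if p = 3, else p.
  Since 11 does not divide 3, only trivial (constant) colorings exist.
  (So the trial a0 = 10, a1 = 3 with a0 != a1 does NOT extend to a valid coloring of the whole trefoil: the other two crossing relations require 3*(a1 - a0) = 0 (mod 11), which fails.)
  Total colorings = 11
Step 3: a2 = 7, total Fox 11-colorings = 11

7


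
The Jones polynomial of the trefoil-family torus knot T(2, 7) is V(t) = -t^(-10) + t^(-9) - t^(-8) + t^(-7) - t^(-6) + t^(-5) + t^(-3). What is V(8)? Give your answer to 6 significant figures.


Substituting t = 8 into V(t) = -t^(-10) + t^(-9) - t^(-8) + t^(-7) - t^(-6) + t^(-5) + t^(-3):
  (-)t^(-10) = -9.31323e-10
  (+)t^(-9) = 7.45058e-09
  (-)t^(-8) = -5.96046e-08
  (+)t^(-7) = 4.76837e-07
  (-)t^(-6) = -3.8147e-06
  (+)t^(-5) = 3.05176e-05
  (+)t^(-3) = 0.00195312
Sum = (-9.31323e-10) + (7.45058e-09) + (-5.96046e-08) + (4.76837e-07) + (-3.8147e-06) + (3.05176e-05) + (0.00195312)
= 0.001980251633
Rounded to 6 significant figures: 0.00198025

0.00198025


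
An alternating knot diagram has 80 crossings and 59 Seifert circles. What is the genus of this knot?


For alternating knots, g = (c - s + 1)/2.
= (80 - 59 + 1)/2
= 22/2 = 11

11


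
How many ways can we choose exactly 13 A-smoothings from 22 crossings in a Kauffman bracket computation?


We choose which 13 of 22 crossings get A-smoothings.
C(22, 13) = 22! / (13! * 9!)
= 497420

497420


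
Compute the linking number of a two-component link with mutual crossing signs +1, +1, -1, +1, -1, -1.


Step 1: Count positive crossings: 3
Step 2: Count negative crossings: 3
Step 3: Sum of signs = 3 - 3 = 0
Step 4: Linking number = sum/2 = 0/2 = 0

0


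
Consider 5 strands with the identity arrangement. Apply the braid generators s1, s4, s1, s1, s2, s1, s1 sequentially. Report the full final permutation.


Starting with identity [1, 2, 3, 4, 5].
Apply generators in sequence:
  After s1: [2, 1, 3, 4, 5]
  After s4: [2, 1, 3, 5, 4]
  After s1: [1, 2, 3, 5, 4]
  After s1: [2, 1, 3, 5, 4]
  After s2: [2, 3, 1, 5, 4]
  After s1: [3, 2, 1, 5, 4]
  After s1: [2, 3, 1, 5, 4]
Final permutation: [2, 3, 1, 5, 4]

[2, 3, 1, 5, 4]


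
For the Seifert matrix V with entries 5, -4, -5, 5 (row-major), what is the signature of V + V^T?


Step 1: V + V^T = [[10, -9], [-9, 10]]
Step 2: trace = 20, det = 19
Step 3: Discriminant = 20^2 - 4*19 = 324
Step 4: Eigenvalues: 19, 1
Step 5: Signature = (# positive eigenvalues) - (# negative eigenvalues) = 2

2


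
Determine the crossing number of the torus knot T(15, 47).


For a torus knot T(p, q) with gcd(p,q)=1,
the crossing number is min(p*(q-1), q*(p-1)).
p*(q-1) = 15*46 = 690
q*(p-1) = 47*14 = 658
min(690, 658) = 658

658


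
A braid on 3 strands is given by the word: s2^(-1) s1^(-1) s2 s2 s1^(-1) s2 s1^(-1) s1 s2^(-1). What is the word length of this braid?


The word length counts the number of generators (including inverses).
Listing each generator: s2^(-1), s1^(-1), s2, s2, s1^(-1), s2, s1^(-1), s1, s2^(-1)
There are 9 generators in this braid word.

9


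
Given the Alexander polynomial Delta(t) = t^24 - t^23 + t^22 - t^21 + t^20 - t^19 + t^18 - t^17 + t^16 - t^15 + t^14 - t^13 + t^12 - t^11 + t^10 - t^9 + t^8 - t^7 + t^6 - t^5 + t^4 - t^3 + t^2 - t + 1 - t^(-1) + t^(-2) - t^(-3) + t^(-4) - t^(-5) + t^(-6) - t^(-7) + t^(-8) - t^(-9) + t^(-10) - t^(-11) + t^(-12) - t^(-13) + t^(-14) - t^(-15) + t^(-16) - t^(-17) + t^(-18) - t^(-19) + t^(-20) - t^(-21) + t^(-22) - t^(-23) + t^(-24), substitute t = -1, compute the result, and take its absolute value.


Step 1: The polynomial has 49 terms with alternating signs, exponents from 24 down to -24.
Step 2: Substitute t = -1. The i-th term has coefficient (-1)^i and exponent (m-i),
  so its value is (-1)^i * (-1)^(m-i) = (-1)^m = 1 for every i.
Step 3: All 49 terms equal 1, so Delta(-1) = 49 * (1) = 49
Step 4: |Delta(-1)| = 49

49


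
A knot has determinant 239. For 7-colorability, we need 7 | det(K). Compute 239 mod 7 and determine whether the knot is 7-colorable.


Step 1: A knot is p-colorable if and only if p divides its determinant.
Step 2: Compute 239 mod 7.
239 = 34 * 7 + 1
Step 3: 239 mod 7 = 1
Step 4: The knot is 7-colorable: no

1


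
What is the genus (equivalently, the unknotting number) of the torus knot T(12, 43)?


For a torus knot T(p,q), both the unknotting number and genus equal (p-1)(q-1)/2.
= (12-1)(43-1)/2
= 11*42/2
= 462/2 = 231

231


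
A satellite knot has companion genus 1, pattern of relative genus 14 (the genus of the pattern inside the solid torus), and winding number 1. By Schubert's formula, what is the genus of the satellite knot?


Schubert: g(satellite) = g_rel(pattern) + |winding| * g(companion),
where g_rel(pattern) is the genus of the pattern relative to the solid torus.
= 14 + 1 * 1
= 14 + 1 = 15

15


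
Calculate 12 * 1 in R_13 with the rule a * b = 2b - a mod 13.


12 * 1 = 2*1 - 12 mod 13
= 2 - 12 mod 13
= -10 mod 13 = 3

3


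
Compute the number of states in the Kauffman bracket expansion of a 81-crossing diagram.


Each crossing contributes 2 choices (A-smoothing or B-smoothing).
Total states = 2^81 = 2417851639229258349412352

2417851639229258349412352


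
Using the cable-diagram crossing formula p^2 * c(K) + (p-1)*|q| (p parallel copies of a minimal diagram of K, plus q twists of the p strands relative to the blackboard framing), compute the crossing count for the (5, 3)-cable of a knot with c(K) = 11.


Step 1: Each of the c(K) crossings of the companion diagram becomes p*p = p^2 crossings among the p parallel strands, and each of the |q| twists s_1 s_2 ... s_(p-1) adds (p-1) crossings.
  Crossings = p^2 * c(K) + (p-1)*|q|
Step 2: = 5^2 * 11 + (5-1)*3
Step 3: = 25*11 + 4*3
Step 4: = 275 + 12 = 287

287


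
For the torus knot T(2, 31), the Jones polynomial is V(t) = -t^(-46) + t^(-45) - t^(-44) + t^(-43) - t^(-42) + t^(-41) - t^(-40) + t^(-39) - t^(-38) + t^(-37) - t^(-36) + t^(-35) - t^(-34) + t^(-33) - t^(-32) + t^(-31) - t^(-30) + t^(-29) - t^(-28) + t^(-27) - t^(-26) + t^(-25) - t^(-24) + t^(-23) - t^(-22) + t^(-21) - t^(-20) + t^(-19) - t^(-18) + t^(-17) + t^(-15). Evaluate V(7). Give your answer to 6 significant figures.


Substituting t = 7 into V(t) = -t^(-46) + t^(-45) - t^(-44) + t^(-43) - t^(-42) + t^(-41) - t^(-40) + t^(-39) - t^(-38) + t^(-37) - t^(-36) + t^(-35) - t^(-34) + t^(-33) - t^(-32) + t^(-31) - t^(-30) + t^(-29) - t^(-28) + t^(-27) - t^(-26) + t^(-25) - t^(-24) + t^(-23) - t^(-22) + t^(-21) - t^(-20) + t^(-19) - t^(-18) + t^(-17) + t^(-15):
  (-)t^(-46) = -1.33503e-39
  (+)t^(-45) = 9.34519e-39
  (-)t^(-44) = -6.54163e-38
  (+)t^(-43) = 4.57914e-37
  (-)t^(-42) = -3.2054e-36
  (+)t^(-41) = 2.24378e-35
  (-)t^(-40) = -1.57065e-34
  (+)t^(-39) = 1.09945e-33
  (-)t^(-38) = -7.69617e-33
  (+)t^(-37) = 5.38732e-32
  (-)t^(-36) = -3.77112e-31
  (+)t^(-35) = 2.63979e-30
  (-)t^(-34) = -1.84785e-29
  (+)t^(-33) = 1.29349e-28
  (-)t^(-32) = -9.05446e-28
  (+)t^(-31) = 6.33812e-27
  (-)t^(-30) = -4.43669e-26
  (+)t^(-29) = 3.10568e-25
  (-)t^(-28) = -2.17398e-24
  (+)t^(-27) = 1.52178e-23
  (-)t^(-26) = -1.06525e-22
  (+)t^(-25) = 7.45674e-22
  (-)t^(-24) = -5.21972e-21
  (+)t^(-23) = 3.6538e-20
  (-)t^(-22) = -2.55766e-19
  (+)t^(-21) = 1.79036e-18
  (-)t^(-20) = -1.25325e-17
  (+)t^(-19) = 8.77278e-17
  (-)t^(-18) = -6.14095e-16
  (+)t^(-17) = 4.29866e-15
  (+)t^(-15) = 2.10634e-13
Sum = (-1.33503e-39) + (9.34519e-39) + (-6.54163e-38) + (4.57914e-37) + (-3.2054e-36) + (2.24378e-35) + (-1.57065e-34) + (1.09945e-33) + (-7.69617e-33) + (5.38732e-32) + (-3.77112e-31) + (2.63979e-30) + (-1.84785e-29) + (1.29349e-28) + (-9.05446e-28) + (6.33812e-27) + (-4.43669e-26) + (3.10568e-25) + (-2.17398e-24) + (1.52178e-23) + (-1.06525e-22) + (7.45674e-22) + (-5.21972e-21) + (3.6538e-20) + (-2.55766e-19) + (1.79036e-18) + (-1.25325e-17) + (8.77278e-17) + (-6.14095e-16) + (4.29866e-15) + (2.10634e-13)
= 2.143957779e-13
Rounded to 6 significant figures: 2.14396e-13

2.14396e-13


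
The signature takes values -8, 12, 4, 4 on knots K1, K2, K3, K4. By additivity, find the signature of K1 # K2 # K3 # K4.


The signature is additive under connected sum.
signature(K1 # K2 # K3 # K4) = (-8) + (12) + (4) + (4)
= 12

12


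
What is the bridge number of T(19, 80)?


The bridge number of T(p,q) is min(p,q).
min(19, 80) = 19

19


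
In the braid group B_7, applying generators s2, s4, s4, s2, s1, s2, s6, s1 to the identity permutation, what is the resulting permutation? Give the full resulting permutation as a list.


Starting with identity [1, 2, 3, 4, 5, 6, 7].
Apply generators in sequence:
  After s2: [1, 3, 2, 4, 5, 6, 7]
  After s4: [1, 3, 2, 5, 4, 6, 7]
  After s4: [1, 3, 2, 4, 5, 6, 7]
  After s2: [1, 2, 3, 4, 5, 6, 7]
  After s1: [2, 1, 3, 4, 5, 6, 7]
  After s2: [2, 3, 1, 4, 5, 6, 7]
  After s6: [2, 3, 1, 4, 5, 7, 6]
  After s1: [3, 2, 1, 4, 5, 7, 6]
Final permutation: [3, 2, 1, 4, 5, 7, 6]

[3, 2, 1, 4, 5, 7, 6]


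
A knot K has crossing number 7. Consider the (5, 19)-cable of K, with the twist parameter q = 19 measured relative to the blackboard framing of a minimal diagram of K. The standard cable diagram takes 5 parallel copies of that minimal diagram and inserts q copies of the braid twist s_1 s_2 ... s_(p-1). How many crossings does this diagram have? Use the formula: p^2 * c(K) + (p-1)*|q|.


Step 1: Each of the c(K) crossings of the companion diagram becomes p*p = p^2 crossings among the p parallel strands, and each of the |q| twists s_1 s_2 ... s_(p-1) adds (p-1) crossings.
  Crossings = p^2 * c(K) + (p-1)*|q|
Step 2: = 5^2 * 7 + (5-1)*19
Step 3: = 25*7 + 4*19
Step 4: = 175 + 76 = 251

251


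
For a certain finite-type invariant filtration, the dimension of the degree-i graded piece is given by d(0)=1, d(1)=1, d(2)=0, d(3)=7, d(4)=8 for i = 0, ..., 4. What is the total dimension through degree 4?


Total dimension = d(0) + d(1) + ... + d(4)
= 1 + 1 + 0 + 7 + 8
= 17

17


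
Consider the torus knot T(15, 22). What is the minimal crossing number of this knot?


For a torus knot T(p, q) with gcd(p,q)=1,
the crossing number is min(p*(q-1), q*(p-1)).
p*(q-1) = 15*21 = 315
q*(p-1) = 22*14 = 308
min(315, 308) = 308

308


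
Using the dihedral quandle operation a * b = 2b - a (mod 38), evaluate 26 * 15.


26 * 15 = 2*15 - 26 mod 38
= 30 - 26 mod 38
= 4 mod 38 = 4

4


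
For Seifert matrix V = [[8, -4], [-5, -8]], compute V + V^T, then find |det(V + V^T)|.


Step 1: Form V + V^T where V = [[8, -4], [-5, -8]]
  V^T = [[8, -5], [-4, -8]]
  V + V^T = [[16, -9], [-9, -16]]
Step 2: det(V + V^T) = 16*(-16) - (-9)*(-9)
  = -256 - 81 = -337
Step 3: Knot determinant = |det(V + V^T)| = |-337| = 337

337


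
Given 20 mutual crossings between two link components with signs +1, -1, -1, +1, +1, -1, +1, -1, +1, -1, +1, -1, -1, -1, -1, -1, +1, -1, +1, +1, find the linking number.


Step 1: Count positive crossings: 9
Step 2: Count negative crossings: 11
Step 3: Sum of signs = 9 - 11 = -2
Step 4: Linking number = sum/2 = -2/2 = -1

-1


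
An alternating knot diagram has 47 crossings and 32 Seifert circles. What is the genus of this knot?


For alternating knots, g = (c - s + 1)/2.
= (47 - 32 + 1)/2
= 16/2 = 8

8


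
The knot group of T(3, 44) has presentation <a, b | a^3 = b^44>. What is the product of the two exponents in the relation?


The relation is a^3 = b^44.
Product of exponents = 3 * 44
= 132

132


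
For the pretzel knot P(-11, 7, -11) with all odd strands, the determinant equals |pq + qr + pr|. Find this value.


Step 1: Compute pq + qr + pr.
pq = (-11)*7 = -77
qr = 7*(-11) = -77
pr = (-11)*(-11) = 121
pq + qr + pr = -77 + (-77) + 121 = -33
Step 2: Take absolute value.
det(P(-11,7,-11)) = |-33| = 33

33


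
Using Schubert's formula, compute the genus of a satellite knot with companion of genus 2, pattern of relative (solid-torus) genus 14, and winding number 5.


Schubert: g(satellite) = g_rel(pattern) + |winding| * g(companion),
where g_rel(pattern) is the genus of the pattern relative to the solid torus.
= 14 + 5 * 2
= 14 + 10 = 24

24


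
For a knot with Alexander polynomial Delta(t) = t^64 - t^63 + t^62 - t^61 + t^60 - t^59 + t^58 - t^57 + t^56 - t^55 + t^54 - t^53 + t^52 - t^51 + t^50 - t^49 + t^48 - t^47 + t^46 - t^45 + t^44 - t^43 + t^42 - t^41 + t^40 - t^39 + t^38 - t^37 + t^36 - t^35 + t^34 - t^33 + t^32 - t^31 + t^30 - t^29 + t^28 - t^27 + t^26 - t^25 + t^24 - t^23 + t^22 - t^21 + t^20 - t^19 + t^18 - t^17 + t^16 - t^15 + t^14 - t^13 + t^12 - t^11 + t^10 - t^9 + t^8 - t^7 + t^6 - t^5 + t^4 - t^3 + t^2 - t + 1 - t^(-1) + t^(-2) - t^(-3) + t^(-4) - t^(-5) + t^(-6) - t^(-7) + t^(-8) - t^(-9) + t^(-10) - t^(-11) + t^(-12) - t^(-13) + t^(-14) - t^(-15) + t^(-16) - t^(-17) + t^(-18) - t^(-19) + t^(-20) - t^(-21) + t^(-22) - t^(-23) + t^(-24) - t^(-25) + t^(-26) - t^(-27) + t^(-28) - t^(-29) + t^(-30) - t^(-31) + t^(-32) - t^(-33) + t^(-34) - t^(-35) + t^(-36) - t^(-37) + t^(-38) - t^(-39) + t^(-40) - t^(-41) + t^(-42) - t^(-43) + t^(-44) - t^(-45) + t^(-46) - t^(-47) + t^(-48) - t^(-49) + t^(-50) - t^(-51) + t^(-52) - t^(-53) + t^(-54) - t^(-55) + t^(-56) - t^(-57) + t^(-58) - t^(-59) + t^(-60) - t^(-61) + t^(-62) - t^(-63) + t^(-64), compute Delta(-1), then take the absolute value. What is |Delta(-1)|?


Step 1: The polynomial has 129 terms with alternating signs, exponents from 64 down to -64.
Step 2: Substitute t = -1. The i-th term has coefficient (-1)^i and exponent (m-i),
  so its value is (-1)^i * (-1)^(m-i) = (-1)^m = 1 for every i.
Step 3: All 129 terms equal 1, so Delta(-1) = 129 * (1) = 129
Step 4: |Delta(-1)| = 129

129


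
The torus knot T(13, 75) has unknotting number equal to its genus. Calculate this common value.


For a torus knot T(p,q), both the unknotting number and genus equal (p-1)(q-1)/2.
= (13-1)(75-1)/2
= 12*74/2
= 888/2 = 444

444


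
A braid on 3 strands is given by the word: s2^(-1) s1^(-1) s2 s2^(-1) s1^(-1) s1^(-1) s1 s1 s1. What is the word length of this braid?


The word length counts the number of generators (including inverses).
Listing each generator: s2^(-1), s1^(-1), s2, s2^(-1), s1^(-1), s1^(-1), s1, s1, s1
There are 9 generators in this braid word.

9


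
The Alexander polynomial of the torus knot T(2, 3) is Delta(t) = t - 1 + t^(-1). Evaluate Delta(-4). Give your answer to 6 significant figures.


Substituting t = -4 into Delta(t) = t - 1 + t^(-1):
Term values: (-4) + (-1) + (-0.25)
Sum = -5.25
Rounded to 6 significant figures: -5.25

-5.25


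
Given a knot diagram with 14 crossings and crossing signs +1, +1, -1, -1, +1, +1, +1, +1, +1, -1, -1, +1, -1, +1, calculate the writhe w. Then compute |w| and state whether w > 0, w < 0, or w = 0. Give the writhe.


Step 1: Count positive crossings (+1).
Positive crossings: 9
Step 2: Count negative crossings (-1).
Negative crossings: 5
Step 3: Writhe = (positive) - (negative)
w = 9 - 5 = 4
Step 4: |w| = 4, and w is positive

4


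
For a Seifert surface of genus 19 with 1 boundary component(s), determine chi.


chi = 2 - 2g - b
= 2 - 2*19 - 1
= 2 - 38 - 1 = -37

-37


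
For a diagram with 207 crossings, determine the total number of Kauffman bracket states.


Each crossing contributes 2 choices (A-smoothing or B-smoothing).
Total states = 2^207 = 205688069665150755269371147819668813122841983204197482918576128

205688069665150755269371147819668813122841983204197482918576128


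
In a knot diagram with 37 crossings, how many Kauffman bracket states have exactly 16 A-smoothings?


We choose which 16 of 37 crossings get A-smoothings.
C(37, 16) = 37! / (16! * 21!)
= 12875774670

12875774670


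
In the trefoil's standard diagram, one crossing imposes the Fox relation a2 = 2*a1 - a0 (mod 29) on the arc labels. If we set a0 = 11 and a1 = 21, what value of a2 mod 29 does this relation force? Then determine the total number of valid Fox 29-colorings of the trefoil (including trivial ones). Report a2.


Step 1: Apply the given crossing relation 2*a1 - a0 - a2 = 0 (mod 29).
  a2 = 2*a1 - a0 mod 29
  a2 = 2*21 - 11 mod 29
  a2 = 42 - 11 mod 29
  a2 = 31 mod 29 = 2
Step 2: The trefoil has determinant 3.
  Number of Fox p-colorings (p prime) is p^2 if p = 3, else p.
  Since 29 does not divide 3, only trivial (constant) colorings exist.
  (So the trial a0 = 11, a1 = 21 with a0 != a1 does NOT extend to a valid coloring of the whole trefoil: the other two crossing relations require 3*(a1 - a0) = 0 (mod 29), which fails.)
  Total colorings = 29
Step 3: a2 = 2, total Fox 29-colorings = 29

2


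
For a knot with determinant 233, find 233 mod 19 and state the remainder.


Step 1: A knot is p-colorable if and only if p divides its determinant.
Step 2: Compute 233 mod 19.
233 = 12 * 19 + 5
Step 3: 233 mod 19 = 5
Step 4: The knot is 19-colorable: no

5


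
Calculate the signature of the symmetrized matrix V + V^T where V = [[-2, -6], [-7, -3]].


Step 1: V + V^T = [[-4, -13], [-13, -6]]
Step 2: trace = -10, det = -145
Step 3: Discriminant = (-10)^2 - 4*(-145) = 680
Step 4: Eigenvalues: 8.0384, -18.0384
Step 5: Signature = (# positive eigenvalues) - (# negative eigenvalues) = 0

0


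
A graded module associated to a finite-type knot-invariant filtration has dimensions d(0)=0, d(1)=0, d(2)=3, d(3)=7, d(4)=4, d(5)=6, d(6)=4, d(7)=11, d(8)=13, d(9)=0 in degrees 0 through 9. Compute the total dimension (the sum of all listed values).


Total dimension = d(0) + d(1) + ... + d(9)
= 0 + 0 + 3 + 7 + 4 + 6 + 4 + 11 + 13 + 0
= 48

48


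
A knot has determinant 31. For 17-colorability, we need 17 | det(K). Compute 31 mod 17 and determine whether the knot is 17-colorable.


Step 1: A knot is p-colorable if and only if p divides its determinant.
Step 2: Compute 31 mod 17.
31 = 1 * 17 + 14
Step 3: 31 mod 17 = 14
Step 4: The knot is 17-colorable: no

14


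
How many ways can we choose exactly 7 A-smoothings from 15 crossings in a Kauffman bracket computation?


We choose which 7 of 15 crossings get A-smoothings.
C(15, 7) = 15! / (7! * 8!)
= 6435

6435


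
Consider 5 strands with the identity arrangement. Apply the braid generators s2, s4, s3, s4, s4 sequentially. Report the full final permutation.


Starting with identity [1, 2, 3, 4, 5].
Apply generators in sequence:
  After s2: [1, 3, 2, 4, 5]
  After s4: [1, 3, 2, 5, 4]
  After s3: [1, 3, 5, 2, 4]
  After s4: [1, 3, 5, 4, 2]
  After s4: [1, 3, 5, 2, 4]
Final permutation: [1, 3, 5, 2, 4]

[1, 3, 5, 2, 4]


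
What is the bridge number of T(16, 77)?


The bridge number of T(p,q) is min(p,q).
min(16, 77) = 16

16


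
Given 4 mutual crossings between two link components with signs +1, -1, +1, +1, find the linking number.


Step 1: Count positive crossings: 3
Step 2: Count negative crossings: 1
Step 3: Sum of signs = 3 - 1 = 2
Step 4: Linking number = sum/2 = 2/2 = 1

1


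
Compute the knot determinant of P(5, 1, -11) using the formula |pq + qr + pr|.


Step 1: Compute pq + qr + pr.
pq = 5*1 = 5
qr = 1*(-11) = -11
pr = 5*(-11) = -55
pq + qr + pr = 5 + (-11) + (-55) = -61
Step 2: Take absolute value.
det(P(5,1,-11)) = |-61| = 61

61


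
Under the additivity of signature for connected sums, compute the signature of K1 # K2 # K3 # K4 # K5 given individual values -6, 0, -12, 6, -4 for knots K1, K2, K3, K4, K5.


The signature is additive under connected sum.
signature(K1 # K2 # K3 # K4 # K5) = (-6) + (0) + (-12) + (6) + (-4)
= -16

-16


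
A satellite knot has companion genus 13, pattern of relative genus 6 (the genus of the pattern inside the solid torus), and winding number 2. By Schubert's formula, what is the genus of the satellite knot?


Schubert: g(satellite) = g_rel(pattern) + |winding| * g(companion),
where g_rel(pattern) is the genus of the pattern relative to the solid torus.
= 6 + 2 * 13
= 6 + 26 = 32

32


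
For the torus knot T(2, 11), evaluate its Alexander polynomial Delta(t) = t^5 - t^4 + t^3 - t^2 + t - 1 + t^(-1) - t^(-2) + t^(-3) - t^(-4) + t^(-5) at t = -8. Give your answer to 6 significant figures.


Substituting t = -8 into Delta(t) = t^5 - t^4 + t^3 - t^2 + t - 1 + t^(-1) - t^(-2) + t^(-3) - t^(-4) + t^(-5):
Term values: (-32768) + (-4096) + (-512) + (-64) + (-8) + (-1) + (-0.125) + (-0.015625) + (-0.00195312) + (-0.000244141) + (-3.05176e-05)
Sum = -37449.14285
Rounded to 6 significant figures: -37449.1

-37449.1


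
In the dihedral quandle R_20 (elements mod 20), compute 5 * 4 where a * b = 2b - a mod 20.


5 * 4 = 2*4 - 5 mod 20
= 8 - 5 mod 20
= 3 mod 20 = 3

3


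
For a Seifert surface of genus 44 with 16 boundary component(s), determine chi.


chi = 2 - 2g - b
= 2 - 2*44 - 16
= 2 - 88 - 16 = -102

-102


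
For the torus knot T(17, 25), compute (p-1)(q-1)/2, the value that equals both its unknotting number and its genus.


For a torus knot T(p,q), both the unknotting number and genus equal (p-1)(q-1)/2.
= (17-1)(25-1)/2
= 16*24/2
= 384/2 = 192

192
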